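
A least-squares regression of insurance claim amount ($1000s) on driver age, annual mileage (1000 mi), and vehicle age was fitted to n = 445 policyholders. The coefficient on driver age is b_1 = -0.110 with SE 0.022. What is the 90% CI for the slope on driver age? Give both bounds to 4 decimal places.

df = n − k − 1 = 445 − 3 − 1 = 441.
t* = t_{0.05, 441} = 1.648316.
Margin = t* × SE = 1.648316 × 0.022 = 0.036263.
CI: -0.110 ± 0.036263 → (-0.1463, -0.0737).
With 90% confidence, each one-unit increase in driver age is associated with a change of between -0.1463 and -0.0737 $1000s in insurance claim amount, holding the other predictors fixed.

(-0.1463, -0.0737)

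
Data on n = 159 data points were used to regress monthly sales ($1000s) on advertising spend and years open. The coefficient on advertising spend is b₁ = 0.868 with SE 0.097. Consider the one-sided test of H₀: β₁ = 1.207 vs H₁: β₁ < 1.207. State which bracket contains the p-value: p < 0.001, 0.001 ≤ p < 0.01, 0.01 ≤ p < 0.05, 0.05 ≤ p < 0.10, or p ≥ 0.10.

p < 0.001

t = (0.868 − 1.207) / 0.097 = -3.495.
df = n − k − 1 = 159 − 2 − 1 = 156.
One-sided p = P(T_{156} < t) ≈ 0.0003.
So p < 0.001.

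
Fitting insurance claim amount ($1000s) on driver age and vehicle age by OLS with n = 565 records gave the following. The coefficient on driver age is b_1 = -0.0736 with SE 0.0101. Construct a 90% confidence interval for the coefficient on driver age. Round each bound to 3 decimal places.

df = n − k − 1 = 565 − 2 − 1 = 562.
t* = t_{0.05, 562} = 1.647569.
Margin = t* × SE = 1.647569 × 0.0101 = 0.01664.
CI: -0.0736 ± 0.01664 → (-0.090, -0.057).
With 90% confidence, each one-unit increase in driver age is associated with a change of between -0.090 and -0.057 $1000s in insurance claim amount, holding the other predictors fixed.

(-0.090, -0.057)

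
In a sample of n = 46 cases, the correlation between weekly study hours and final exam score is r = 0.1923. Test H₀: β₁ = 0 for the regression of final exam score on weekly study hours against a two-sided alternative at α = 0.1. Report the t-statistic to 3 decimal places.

t = r·√(n − 2)/√(1 − r²) = 0.1923·√44/√0.963021 = 1.300.
df = n − 2 = 44.
Two-sided p ≈ 0.2004, which is ≥ 0.1, so fail to reject H₀.
The data do not give significant evidence of a linear association between weekly study hours and final exam score.

t = 1.300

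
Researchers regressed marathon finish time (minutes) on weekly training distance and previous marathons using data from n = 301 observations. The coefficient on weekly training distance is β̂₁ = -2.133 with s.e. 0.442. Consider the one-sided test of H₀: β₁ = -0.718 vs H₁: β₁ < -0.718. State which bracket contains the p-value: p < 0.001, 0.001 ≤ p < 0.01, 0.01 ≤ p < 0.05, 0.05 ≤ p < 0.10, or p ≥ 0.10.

t = (-2.133 − (-0.718)) / 0.442 = -3.201.
df = n − k − 1 = 301 − 2 − 1 = 298.
One-sided p = P(T_{298} < t) ≈ 0.0008.
So p < 0.001.

p < 0.001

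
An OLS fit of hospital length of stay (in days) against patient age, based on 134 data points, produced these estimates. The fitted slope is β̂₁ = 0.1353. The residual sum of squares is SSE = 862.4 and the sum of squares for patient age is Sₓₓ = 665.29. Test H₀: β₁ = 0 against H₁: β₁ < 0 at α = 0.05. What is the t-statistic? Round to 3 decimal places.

MSE = SSE/(n − 2) = 862.4/132 = 6.53333.
SE(β̂₁) = √(MSE/Sₓₓ) = √(6.53333/665.29) = 0.0990973.
t = 0.1353 / 0.0990973 = 1.365.
df = n − 2 = 132.
One-sided p ≈ 0.9128, which is ≥ 0.05, so fail to reject H₀.
The data do not give significant evidence that the true slope on patient age is negative.

t = 1.365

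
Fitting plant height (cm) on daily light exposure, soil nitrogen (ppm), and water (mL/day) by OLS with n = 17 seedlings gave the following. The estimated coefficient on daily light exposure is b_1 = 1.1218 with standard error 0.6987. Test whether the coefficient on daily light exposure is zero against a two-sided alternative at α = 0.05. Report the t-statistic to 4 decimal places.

H₀: β₁ = 0 vs H₁: β₁ ≠ 0.
t = (b_1 − β₁⁰)/SE = 1.1218 / 0.6987 = 1.6056.
df = n − k − 1 = 17 − 3 − 1 = 13.
Two-sided p ≈ 0.1324, which is ≥ 0.05, so fail to reject H₀.
The data do not give significant evidence of an association between daily light exposure and plant height, after adjusting for the other predictors.

t = 1.6056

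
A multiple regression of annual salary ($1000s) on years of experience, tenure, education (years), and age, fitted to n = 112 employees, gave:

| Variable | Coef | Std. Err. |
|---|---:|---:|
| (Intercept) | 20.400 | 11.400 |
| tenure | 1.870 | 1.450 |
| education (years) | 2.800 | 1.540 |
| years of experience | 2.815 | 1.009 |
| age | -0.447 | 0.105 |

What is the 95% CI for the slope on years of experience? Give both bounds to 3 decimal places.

Read off: b = 2.815, SE = 1.009 for years of experience.
df = n − k − 1 = 112 − 4 − 1 = 107.
t* = t_{0.025, 107} = 1.982383.
Margin = t* × SE = 1.982383 × 1.009 = 2.00022.
CI: 2.815 ± 2.00022 → (0.815, 4.815).

(0.815, 4.815)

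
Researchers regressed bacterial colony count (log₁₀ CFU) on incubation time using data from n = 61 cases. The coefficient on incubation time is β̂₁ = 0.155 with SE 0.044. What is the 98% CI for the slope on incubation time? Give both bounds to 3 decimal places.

(0.050, 0.260)

df = n − 2 = 61 − 2 = 59.
t* = t_{0.01, 59} = 2.391229.
Margin = t* × SE = 2.391229 × 0.044 = 0.10521.
CI: 0.155 ± 0.10521 → (0.050, 0.260).
With 98% confidence, each one-unit increase in incubation time is associated with a change of between 0.050 and 0.260 log₁₀ CFU in bacterial colony count.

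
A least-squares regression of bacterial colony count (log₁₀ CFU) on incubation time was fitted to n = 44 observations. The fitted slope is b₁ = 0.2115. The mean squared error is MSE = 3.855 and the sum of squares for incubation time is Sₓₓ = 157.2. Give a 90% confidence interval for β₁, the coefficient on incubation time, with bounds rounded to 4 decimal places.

(-0.0519, 0.4749)

SE(b₁) = √(MSE/Sₓₓ) = √(3.855/157.2) = 0.156598.
df = n − 2 = 42.
t* = t_{0.05, 42} = 1.681952.
Margin = t* × SE = 1.681952 × 0.156598 = 0.263390.
CI: 0.2115 ± 0.263390 → (-0.0519, 0.4749).
With 90% confidence, each one-unit increase in incubation time is associated with a change of between -0.0519 and 0.4749 log₁₀ CFU in bacterial colony count.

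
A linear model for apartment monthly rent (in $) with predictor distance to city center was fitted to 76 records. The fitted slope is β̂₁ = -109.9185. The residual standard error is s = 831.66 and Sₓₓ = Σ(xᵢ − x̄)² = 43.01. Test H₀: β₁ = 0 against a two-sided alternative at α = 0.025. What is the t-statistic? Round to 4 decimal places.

t = -0.8668

SE(β̂₁) = s/√Sₓₓ = 831.66/√43.01 = 126.812.
t = -109.9185 / 126.812 = -0.8668.
df = n − 2 = 74.
Two-sided p ≈ 0.3889, which is ≥ 0.025, so fail to reject H₀.
The data do not give significant evidence of an association between distance to city center and apartment monthly rent.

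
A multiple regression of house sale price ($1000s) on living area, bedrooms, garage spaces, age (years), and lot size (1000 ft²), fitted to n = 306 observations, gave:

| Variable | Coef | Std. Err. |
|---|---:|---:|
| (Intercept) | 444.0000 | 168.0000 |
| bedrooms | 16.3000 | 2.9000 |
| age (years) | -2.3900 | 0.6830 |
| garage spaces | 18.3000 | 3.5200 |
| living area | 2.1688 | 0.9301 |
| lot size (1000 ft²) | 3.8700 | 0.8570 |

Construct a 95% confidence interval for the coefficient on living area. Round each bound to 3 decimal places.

(0.338, 3.999)

Read off: b = 2.1688, SE = 0.9301 for living area.
df = n − k − 1 = 306 − 5 − 1 = 300.
t* = t_{0.025, 300} = 1.967903.
Margin = t* × SE = 1.967903 × 0.9301 = 1.83035.
CI: 2.1688 ± 1.83035 → (0.338, 3.999).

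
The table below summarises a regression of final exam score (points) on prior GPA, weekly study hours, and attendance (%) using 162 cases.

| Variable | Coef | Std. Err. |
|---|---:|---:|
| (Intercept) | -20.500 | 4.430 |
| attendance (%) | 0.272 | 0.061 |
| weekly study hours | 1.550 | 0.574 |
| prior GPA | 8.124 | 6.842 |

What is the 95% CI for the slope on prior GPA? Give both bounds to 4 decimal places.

(-5.3896, 21.6376)

Read off: b = 8.124, SE = 6.842 for prior GPA.
df = n − k − 1 = 162 − 3 − 1 = 158.
t* = t_{0.025, 158} = 1.975092.
Margin = t* × SE = 1.975092 × 6.842 = 13.513580.
CI: 8.124 ± 13.513580 → (-5.3896, 21.6376).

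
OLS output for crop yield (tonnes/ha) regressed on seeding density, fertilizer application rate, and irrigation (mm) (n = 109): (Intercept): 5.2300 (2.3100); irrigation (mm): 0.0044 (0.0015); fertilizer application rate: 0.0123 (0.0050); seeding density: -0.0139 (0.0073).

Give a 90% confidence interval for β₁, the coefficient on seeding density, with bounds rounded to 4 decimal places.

(-0.0260, -0.0018)

Read off: b = -0.0139, SE = 0.0073 for seeding density.
df = n − k − 1 = 109 − 3 − 1 = 105.
t* = t_{0.05, 105} = 1.659495.
Margin = t* × SE = 1.659495 × 0.0073 = 0.012114.
CI: -0.0139 ± 0.012114 → (-0.0260, -0.0018).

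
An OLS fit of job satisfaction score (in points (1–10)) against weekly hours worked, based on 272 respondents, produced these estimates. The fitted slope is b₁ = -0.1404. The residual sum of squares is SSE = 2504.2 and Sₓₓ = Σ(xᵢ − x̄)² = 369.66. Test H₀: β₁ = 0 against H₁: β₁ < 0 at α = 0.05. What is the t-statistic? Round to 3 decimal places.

MSE = SSE/(n − 2) = 2504.2/270 = 9.27481.
SE(b₁) = √(MSE/Sₓₓ) = √(9.27481/369.66) = 0.158399.
t = -0.1404 / 0.158399 = -0.886.
df = n − 2 = 270.
One-sided p ≈ 0.1881, which is ≥ 0.05, so fail to reject H₀.
The data do not give significant evidence that the true slope on weekly hours worked is negative.

t = -0.886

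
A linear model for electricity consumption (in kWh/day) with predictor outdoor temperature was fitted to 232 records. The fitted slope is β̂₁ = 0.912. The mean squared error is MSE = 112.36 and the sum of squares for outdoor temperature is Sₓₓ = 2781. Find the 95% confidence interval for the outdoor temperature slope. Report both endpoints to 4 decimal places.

SE(β̂₁) = √(MSE/Sₓₓ) = √(112.36/2781) = 0.201004.
df = n − 2 = 230.
t* = t_{0.025, 230} = 1.970332.
Margin = t* × SE = 1.970332 × 0.201004 = 0.396045.
CI: 0.912 ± 0.396045 → (0.5160, 1.3080).
With 95% confidence, each one-unit increase in outdoor temperature is associated with a change of between 0.5160 and 1.3080 kWh/day in electricity consumption.

(0.5160, 1.3080)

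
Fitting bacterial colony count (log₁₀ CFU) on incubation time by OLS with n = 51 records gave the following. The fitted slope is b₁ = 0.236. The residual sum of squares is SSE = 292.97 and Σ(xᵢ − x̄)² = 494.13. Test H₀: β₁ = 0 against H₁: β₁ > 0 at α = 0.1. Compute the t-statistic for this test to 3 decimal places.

MSE = SSE/(n − 2) = 292.97/49 = 5.97898.
SE(b₁) = √(MSE/Sₓₓ) = √(5.97898/494.13) = 0.11.
t = 0.236 / 0.11 = 2.145.
df = n − 2 = 49.
One-sided p ≈ 0.0184, which is < 0.1, so reject H₀.
There is evidence that the true slope on incubation time is positive.

t = 2.145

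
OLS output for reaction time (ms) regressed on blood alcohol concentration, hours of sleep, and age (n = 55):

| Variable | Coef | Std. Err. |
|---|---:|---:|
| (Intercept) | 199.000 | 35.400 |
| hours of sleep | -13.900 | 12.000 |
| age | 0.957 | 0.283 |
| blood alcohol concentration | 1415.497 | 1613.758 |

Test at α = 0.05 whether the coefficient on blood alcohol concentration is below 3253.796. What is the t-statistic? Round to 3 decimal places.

Read off: b = 1415.497, SE = 1613.758 for blood alcohol concentration.
H₀: β₁ = 3253.796 vs H₁: β₁ < 3253.796.
t = (1415.497 − 3253.796) / 1613.758 = -1.139.
df = n − k − 1 = 55 − 3 − 1 = 51.
One-sided p ≈ 0.1300, which is ≥ 0.05, so fail to reject H₀.
The data do not give significant evidence that the true slope on blood alcohol concentration is below 3253.796 ms per unit, holding the other predictors fixed.

t = -1.139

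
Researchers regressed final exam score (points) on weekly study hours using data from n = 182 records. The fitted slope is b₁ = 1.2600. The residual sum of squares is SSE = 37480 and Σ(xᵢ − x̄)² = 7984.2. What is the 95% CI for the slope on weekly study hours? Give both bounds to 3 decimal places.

MSE = SSE/(n − 2) = 37480/180 = 208.222.
SE(b₁) = √(MSE/Sₓₓ) = √(208.222/7984.2) = 0.161491.
df = n − 2 = 180.
t* = t_{0.025, 180} = 1.973231.
Margin = t* × SE = 1.973231 × 0.161491 = 0.31866.
CI: 1.2600 ± 0.31866 → (0.941, 1.579).
With 95% confidence, each one-unit increase in weekly study hours is associated with a change of between 0.941 and 1.579 points in final exam score.

(0.941, 1.579)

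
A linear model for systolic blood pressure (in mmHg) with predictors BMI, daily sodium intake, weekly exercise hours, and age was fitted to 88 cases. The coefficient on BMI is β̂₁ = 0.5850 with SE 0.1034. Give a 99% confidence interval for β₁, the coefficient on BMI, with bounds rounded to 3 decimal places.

(0.312, 0.858)

df = n − k − 1 = 88 − 4 − 1 = 83.
t* = t_{0.005, 83} = 2.636369.
Margin = t* × SE = 2.636369 × 0.1034 = 0.27260.
CI: 0.5850 ± 0.27260 → (0.312, 0.858).
With 99% confidence, each one-unit increase in BMI is associated with a change of between 0.312 and 0.858 mmHg in systolic blood pressure, holding the other predictors fixed.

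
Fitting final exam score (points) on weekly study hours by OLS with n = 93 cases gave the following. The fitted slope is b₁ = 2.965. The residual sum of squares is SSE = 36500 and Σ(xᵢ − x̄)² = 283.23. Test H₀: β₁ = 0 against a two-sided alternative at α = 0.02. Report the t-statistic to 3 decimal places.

MSE = SSE/(n − 2) = 36500/91 = 401.099.
SE(b₁) = √(MSE/Sₓₓ) = √(401.099/283.23) = 1.19003.
t = 2.965 / 1.19003 = 2.492.
df = n − 2 = 91.
Two-sided p ≈ 0.0145, which is < 0.02, so reject H₀.
There is evidence that weekly study hours is associated with final exam score.

t = 2.492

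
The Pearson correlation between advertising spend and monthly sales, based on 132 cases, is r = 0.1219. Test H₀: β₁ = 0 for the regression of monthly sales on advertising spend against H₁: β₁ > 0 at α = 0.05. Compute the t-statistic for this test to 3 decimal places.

t = r·√(n − 2)/√(1 − r²) = 0.1219·√130/√0.98514 = 1.400.
df = n − 2 = 130.
One-sided p ≈ 0.0819, which is ≥ 0.05, so fail to reject H₀.
The data do not give significant evidence of a linear association between advertising spend and monthly sales.

t = 1.400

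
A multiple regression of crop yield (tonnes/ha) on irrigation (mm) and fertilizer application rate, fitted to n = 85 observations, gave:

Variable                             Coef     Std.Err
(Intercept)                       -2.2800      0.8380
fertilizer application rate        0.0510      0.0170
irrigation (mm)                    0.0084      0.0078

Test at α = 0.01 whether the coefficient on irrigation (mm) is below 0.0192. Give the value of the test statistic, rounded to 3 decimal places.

Read off: b = 0.0084, SE = 0.0078 for irrigation (mm).
H₀: β₁ = 0.0192 vs H₁: β₁ < 0.0192.
t = (0.0084 − 0.0192) / 0.0078 = -1.385.
df = n − k − 1 = 85 − 2 − 1 = 82.
One-sided p ≈ 0.0850, which is ≥ 0.01, so fail to reject H₀.
The data do not give significant evidence that the true slope on irrigation (mm) is below 0.0192 tonnes/ha per unit, holding the other predictors fixed.

t = -1.385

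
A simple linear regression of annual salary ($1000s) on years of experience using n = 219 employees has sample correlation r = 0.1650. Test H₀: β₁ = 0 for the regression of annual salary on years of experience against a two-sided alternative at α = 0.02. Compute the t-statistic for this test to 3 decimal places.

t = 2.464

t = r·√(n − 2)/√(1 − r²) = 0.1650·√217/√0.972775 = 2.464.
df = n − 2 = 217.
Two-sided p ≈ 0.0145, which is < 0.02, so reject H₀.
There is evidence of a linear association between years of experience and annual salary.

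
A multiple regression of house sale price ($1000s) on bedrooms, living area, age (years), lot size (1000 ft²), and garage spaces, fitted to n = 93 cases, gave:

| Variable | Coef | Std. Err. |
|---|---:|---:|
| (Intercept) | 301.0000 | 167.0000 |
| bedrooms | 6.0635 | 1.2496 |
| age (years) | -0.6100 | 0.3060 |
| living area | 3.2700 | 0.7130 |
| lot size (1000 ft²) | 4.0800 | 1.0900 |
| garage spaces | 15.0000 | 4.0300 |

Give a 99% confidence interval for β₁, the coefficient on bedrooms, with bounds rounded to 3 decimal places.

(2.773, 9.354)

Read off: b = 6.0635, SE = 1.2496 for bedrooms.
df = n − k − 1 = 93 − 5 − 1 = 87.
t* = t_{0.005, 87} = 2.633527.
Margin = t* × SE = 2.633527 × 1.2496 = 3.29086.
CI: 6.0635 ± 3.29086 → (2.773, 9.354).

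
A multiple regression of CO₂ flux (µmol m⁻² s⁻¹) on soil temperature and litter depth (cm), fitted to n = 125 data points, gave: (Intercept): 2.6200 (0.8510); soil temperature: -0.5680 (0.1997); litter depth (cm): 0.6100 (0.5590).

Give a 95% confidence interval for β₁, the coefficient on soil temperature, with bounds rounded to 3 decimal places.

Read off: b = -0.5680, SE = 0.1997 for soil temperature.
df = n − k − 1 = 125 − 2 − 1 = 122.
t* = t_{0.025, 122} = 1.9796.
Margin = t* × SE = 1.9796 × 0.1997 = 0.39533.
CI: -0.5680 ± 0.39533 → (-0.963, -0.173).

(-0.963, -0.173)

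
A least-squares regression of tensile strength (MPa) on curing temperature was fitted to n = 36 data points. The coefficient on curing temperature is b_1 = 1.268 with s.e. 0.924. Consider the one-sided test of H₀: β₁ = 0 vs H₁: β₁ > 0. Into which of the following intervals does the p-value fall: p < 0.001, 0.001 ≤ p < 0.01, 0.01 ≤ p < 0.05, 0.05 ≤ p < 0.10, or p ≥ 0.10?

0.05 ≤ p < 0.10

t = 1.268 / 0.924 = 1.372.
df = n − 2 = 36 − 2 = 34.
One-sided p = P(T_{34} > t) ≈ 0.0895.
So 0.05 ≤ p < 0.10.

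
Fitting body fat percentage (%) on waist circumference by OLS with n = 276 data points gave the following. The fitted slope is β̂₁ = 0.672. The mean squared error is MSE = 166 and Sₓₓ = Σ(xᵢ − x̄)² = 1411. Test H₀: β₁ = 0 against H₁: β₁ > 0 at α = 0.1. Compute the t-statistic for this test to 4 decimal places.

t = 1.9592

SE(β̂₁) = √(MSE/Sₓₓ) = √(166/1411) = 0.342997.
t = 0.672 / 0.342997 = 1.9592.
df = n − 2 = 274.
One-sided p ≈ 0.0256, which is < 0.1, so reject H₀.
There is evidence that the true slope on waist circumference is positive.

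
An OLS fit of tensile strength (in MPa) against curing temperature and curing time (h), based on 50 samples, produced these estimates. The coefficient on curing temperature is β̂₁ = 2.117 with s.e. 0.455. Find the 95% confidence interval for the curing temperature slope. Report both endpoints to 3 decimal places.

(1.202, 3.032)

df = n − k − 1 = 50 − 2 − 1 = 47.
t* = t_{0.025, 47} = 2.011741.
Margin = t* × SE = 2.011741 × 0.455 = 0.91534.
CI: 2.117 ± 0.91534 → (1.202, 3.032).
With 95% confidence, each one-unit increase in curing temperature is associated with a change of between 1.202 and 3.032 MPa in tensile strength, holding the other predictors fixed.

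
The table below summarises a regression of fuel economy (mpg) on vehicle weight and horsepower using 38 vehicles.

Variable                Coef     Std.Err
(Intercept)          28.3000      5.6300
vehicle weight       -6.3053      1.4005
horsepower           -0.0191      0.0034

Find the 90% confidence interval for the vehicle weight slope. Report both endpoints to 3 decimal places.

(-8.672, -3.939)

Read off: b = -6.3053, SE = 1.4005 for vehicle weight.
df = n − k − 1 = 38 − 2 − 1 = 35.
t* = t_{0.05, 35} = 1.689572.
Margin = t* × SE = 1.689572 × 1.4005 = 2.36625.
CI: -6.3053 ± 2.36625 → (-8.672, -3.939).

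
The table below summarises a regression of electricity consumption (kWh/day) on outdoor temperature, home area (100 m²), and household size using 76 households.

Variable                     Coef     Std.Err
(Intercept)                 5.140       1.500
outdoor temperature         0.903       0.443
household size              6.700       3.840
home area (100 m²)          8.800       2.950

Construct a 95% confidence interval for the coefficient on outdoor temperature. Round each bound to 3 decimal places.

Read off: b = 0.903, SE = 0.443 for outdoor temperature.
df = n − k − 1 = 76 − 3 − 1 = 72.
t* = t_{0.025, 72} = 1.993464.
Margin = t* × SE = 1.993464 × 0.443 = 0.88310.
CI: 0.903 ± 0.88310 → (0.020, 1.786).

(0.020, 1.786)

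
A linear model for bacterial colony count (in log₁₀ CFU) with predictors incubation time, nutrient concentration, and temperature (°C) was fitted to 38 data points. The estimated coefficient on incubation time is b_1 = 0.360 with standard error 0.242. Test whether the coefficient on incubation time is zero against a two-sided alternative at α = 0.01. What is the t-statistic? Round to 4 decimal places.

H₀: β₁ = 0 vs H₁: β₁ ≠ 0.
t = (b_1 − β₁⁰)/SE = 0.360 / 0.242 = 1.4876.
df = n − k − 1 = 38 − 3 − 1 = 34.
Two-sided p ≈ 0.1461, which is ≥ 0.01, so fail to reject H₀.
The data do not give significant evidence of an association between incubation time and bacterial colony count, after adjusting for the other predictors.

t = 1.4876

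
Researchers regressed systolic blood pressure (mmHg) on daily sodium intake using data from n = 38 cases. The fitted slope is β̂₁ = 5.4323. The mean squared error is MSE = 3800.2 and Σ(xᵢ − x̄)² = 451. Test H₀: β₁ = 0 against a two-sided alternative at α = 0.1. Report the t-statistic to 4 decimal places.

SE(β̂₁) = √(MSE/Sₓₓ) = √(3800.2/451) = 2.90279.
t = 5.4323 / 2.90279 = 1.8714.
df = n − 2 = 36.
Two-sided p ≈ 0.0694, which is < 0.1, so reject H₀.
There is evidence that daily sodium intake is associated with systolic blood pressure.

t = 1.8714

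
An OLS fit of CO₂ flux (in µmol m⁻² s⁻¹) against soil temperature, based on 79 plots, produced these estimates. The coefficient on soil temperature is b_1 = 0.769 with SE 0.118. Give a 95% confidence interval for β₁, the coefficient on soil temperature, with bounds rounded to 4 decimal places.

(0.5340, 1.0040)

df = n − 2 = 79 − 2 = 77.
t* = t_{0.025, 77} = 1.991254.
Margin = t* × SE = 1.991254 × 0.118 = 0.234968.
CI: 0.769 ± 0.234968 → (0.5340, 1.0040).
With 95% confidence, each one-unit increase in soil temperature is associated with a change of between 0.5340 and 1.0040 µmol m⁻² s⁻¹ in CO₂ flux.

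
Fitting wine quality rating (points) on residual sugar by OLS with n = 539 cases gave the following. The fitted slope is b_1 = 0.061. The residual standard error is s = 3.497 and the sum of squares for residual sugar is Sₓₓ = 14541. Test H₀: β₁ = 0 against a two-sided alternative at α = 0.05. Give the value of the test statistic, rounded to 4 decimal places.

SE(b_1) = s/√Sₓₓ = 3.497/√14541 = 0.029.
t = 0.061 / 0.029 = 2.1034.
df = n − 2 = 537.
Two-sided p ≈ 0.0359, which is < 0.05, so reject H₀.
There is evidence that residual sugar is associated with wine quality rating.

t = 2.1034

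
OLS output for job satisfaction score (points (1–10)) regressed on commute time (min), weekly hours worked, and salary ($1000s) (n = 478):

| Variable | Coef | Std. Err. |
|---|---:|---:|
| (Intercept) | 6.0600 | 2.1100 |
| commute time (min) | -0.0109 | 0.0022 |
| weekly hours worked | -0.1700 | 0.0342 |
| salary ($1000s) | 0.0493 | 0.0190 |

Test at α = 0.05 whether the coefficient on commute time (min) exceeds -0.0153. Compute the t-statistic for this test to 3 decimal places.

t = 2.000

Read off: b = -0.0109, SE = 0.0022 for commute time (min).
H₀: β₁ = -0.0153 vs H₁: β₁ > -0.0153.
t = (-0.0109 − (-0.0153)) / 0.0022 = 2.000.
df = n − k − 1 = 478 − 3 − 1 = 474.
One-sided p ≈ 0.0230, which is < 0.05, so reject H₀.
There is evidence that the true slope on commute time (min) exceeds -0.0153 points (1–10) per unit, holding the other predictors fixed.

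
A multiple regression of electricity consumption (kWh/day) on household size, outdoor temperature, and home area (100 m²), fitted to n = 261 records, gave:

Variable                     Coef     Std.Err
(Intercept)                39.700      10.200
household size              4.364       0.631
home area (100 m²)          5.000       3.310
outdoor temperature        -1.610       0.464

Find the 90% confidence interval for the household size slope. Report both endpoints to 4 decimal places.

(3.3223, 5.4057)

Read off: b = 4.364, SE = 0.631 for household size.
df = n − k − 1 = 261 − 3 − 1 = 257.
t* = t_{0.05, 257} = 1.650804.
Margin = t* × SE = 1.650804 × 0.631 = 1.041657.
CI: 4.364 ± 1.041657 → (3.3223, 5.4057).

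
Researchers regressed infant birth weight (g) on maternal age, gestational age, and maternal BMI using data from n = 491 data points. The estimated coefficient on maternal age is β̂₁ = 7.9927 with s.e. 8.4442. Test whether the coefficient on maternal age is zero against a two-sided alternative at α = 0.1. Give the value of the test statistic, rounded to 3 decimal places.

H₀: β₁ = 0 vs H₁: β₁ ≠ 0.
t = (β̂₁ − β₁⁰)/SE = 7.9927 / 8.4442 = 0.947.
df = n − k − 1 = 491 − 3 − 1 = 487.
Two-sided p ≈ 0.3443, which is ≥ 0.1, so fail to reject H₀.
The data do not give significant evidence of an association between maternal age and infant birth weight, after adjusting for the other predictors.

t = 0.947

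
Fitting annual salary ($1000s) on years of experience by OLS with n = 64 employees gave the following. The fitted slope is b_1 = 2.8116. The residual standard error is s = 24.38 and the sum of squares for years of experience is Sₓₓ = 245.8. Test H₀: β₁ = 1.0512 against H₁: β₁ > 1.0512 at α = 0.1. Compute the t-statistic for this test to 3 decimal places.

t = 1.132

SE(b_1) = s/√Sₓₓ = 24.38/√245.8 = 1.55504.
t = (2.8116 − 1.0512) / 1.55504 = 1.132.
df = n − 2 = 62.
One-sided p ≈ 0.1310, which is ≥ 0.1, so fail to reject H₀.
The data do not give significant evidence that the true slope on years of experience exceeds 1.0512 $1000s per unit.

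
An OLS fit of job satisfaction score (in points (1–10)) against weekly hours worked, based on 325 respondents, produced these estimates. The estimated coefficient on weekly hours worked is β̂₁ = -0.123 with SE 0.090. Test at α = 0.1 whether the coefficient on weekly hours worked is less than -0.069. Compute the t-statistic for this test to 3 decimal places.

t = -0.600

H₀: β₁ = -0.069 vs H₁: β₁ < -0.069.
t = (β̂₁ − β₁⁰)/SE = (-0.123 − (-0.069)) / 0.090 = -0.600.
df = n − 2 = 325 − 2 = 323.
One-sided p ≈ 0.2745, which is ≥ 0.1, so fail to reject H₀.
The data do not give significant evidence that the true slope on weekly hours worked is below -0.069 points (1–10) per unit.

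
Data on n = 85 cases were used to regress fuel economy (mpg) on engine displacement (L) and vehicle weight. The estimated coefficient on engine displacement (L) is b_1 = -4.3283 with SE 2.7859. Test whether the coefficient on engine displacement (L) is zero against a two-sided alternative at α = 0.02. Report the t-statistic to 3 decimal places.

t = -1.554

H₀: β₁ = 0 vs H₁: β₁ ≠ 0.
t = (b_1 − β₁⁰)/SE = -4.3283 / 2.7859 = -1.554.
df = n − k − 1 = 85 − 2 − 1 = 82.
Two-sided p ≈ 0.1241, which is ≥ 0.02, so fail to reject H₀.
The data do not give significant evidence of an association between engine displacement (L) and fuel economy, after adjusting for the other predictors.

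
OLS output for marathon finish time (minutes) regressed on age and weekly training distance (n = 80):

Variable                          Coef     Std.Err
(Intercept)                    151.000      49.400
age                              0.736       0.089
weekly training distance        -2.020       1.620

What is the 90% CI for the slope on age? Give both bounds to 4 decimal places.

Read off: b = 0.736, SE = 0.089 for age.
df = n − k − 1 = 80 − 2 − 1 = 77.
t* = t_{0.05, 77} = 1.664885.
Margin = t* × SE = 1.664885 × 0.089 = 0.148175.
CI: 0.736 ± 0.148175 → (0.5878, 0.8842).

(0.5878, 0.8842)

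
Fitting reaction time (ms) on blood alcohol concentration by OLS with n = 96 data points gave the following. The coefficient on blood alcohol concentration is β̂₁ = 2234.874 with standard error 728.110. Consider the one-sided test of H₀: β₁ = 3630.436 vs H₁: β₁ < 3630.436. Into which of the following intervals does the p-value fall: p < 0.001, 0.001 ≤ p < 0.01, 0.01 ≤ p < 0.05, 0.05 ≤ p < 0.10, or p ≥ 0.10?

0.01 ≤ p < 0.05

t = (2234.874 − 3630.436) / 728.110 = -1.917.
df = n − 2 = 96 − 2 = 94.
One-sided p = P(T_{94} < t) ≈ 0.0292.
So 0.01 ≤ p < 0.05.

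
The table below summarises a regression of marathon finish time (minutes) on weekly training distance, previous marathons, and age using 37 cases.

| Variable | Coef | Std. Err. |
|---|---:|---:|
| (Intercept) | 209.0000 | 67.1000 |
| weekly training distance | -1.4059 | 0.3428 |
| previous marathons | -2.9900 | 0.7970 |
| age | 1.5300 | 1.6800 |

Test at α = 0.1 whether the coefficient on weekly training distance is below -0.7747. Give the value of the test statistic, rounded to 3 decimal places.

Read off: b = -1.4059, SE = 0.3428 for weekly training distance.
H₀: β₁ = -0.7747 vs H₁: β₁ < -0.7747.
t = (-1.4059 − (-0.7747)) / 0.3428 = -1.841.
df = n − k − 1 = 37 − 3 − 1 = 33.
One-sided p ≈ 0.0373, which is < 0.1, so reject H₀.
There is evidence that the true slope on weekly training distance is below -0.7747 minutes per unit, holding the other predictors fixed.

t = -1.841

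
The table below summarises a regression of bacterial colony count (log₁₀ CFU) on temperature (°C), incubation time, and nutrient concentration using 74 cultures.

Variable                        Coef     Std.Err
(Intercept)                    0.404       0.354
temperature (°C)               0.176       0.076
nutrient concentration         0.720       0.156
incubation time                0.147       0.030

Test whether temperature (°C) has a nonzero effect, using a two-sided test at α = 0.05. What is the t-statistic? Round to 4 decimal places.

t = 2.3158

Read off: b = 0.176, SE = 0.076 for temperature (°C).
H₀: β₁ = 0 vs H₁: β₁ ≠ 0.
t = 0.176 / 0.076 = 2.3158.
df = n − k − 1 = 74 − 3 − 1 = 70.
Two-sided p ≈ 0.0235, which is < 0.05, so reject H₀.
There is evidence that temperature (°C) is associated with bacterial colony count, holding the other predictors fixed.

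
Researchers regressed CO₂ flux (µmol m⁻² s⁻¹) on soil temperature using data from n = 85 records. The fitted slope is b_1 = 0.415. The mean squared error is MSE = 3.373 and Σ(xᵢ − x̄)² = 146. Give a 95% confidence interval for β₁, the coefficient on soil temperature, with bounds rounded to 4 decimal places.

SE(b_1) = √(MSE/Sₓₓ) = √(3.373/146) = 0.151996.
df = n − 2 = 83.
t* = t_{0.025, 83} = 1.98896.
Margin = t* × SE = 1.98896 × 0.151996 = 0.302314.
CI: 0.415 ± 0.302314 → (0.1127, 0.7173).
With 95% confidence, each one-unit increase in soil temperature is associated with a change of between 0.1127 and 0.7173 µmol m⁻² s⁻¹ in CO₂ flux.

(0.1127, 0.7173)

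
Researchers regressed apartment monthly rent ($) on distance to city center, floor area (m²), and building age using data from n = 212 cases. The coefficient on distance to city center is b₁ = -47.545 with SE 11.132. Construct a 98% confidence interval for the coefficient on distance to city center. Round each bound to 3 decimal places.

(-73.643, -21.447)

df = n − k − 1 = 212 − 3 − 1 = 208.
t* = t_{0.01, 208} = 2.344409.
Margin = t* × SE = 2.344409 × 11.132 = 26.09796.
CI: -47.545 ± 26.09796 → (-73.643, -21.447).
With 98% confidence, each one-unit increase in distance to city center is associated with a change of between -73.643 and -21.447 $ in apartment monthly rent, holding the other predictors fixed.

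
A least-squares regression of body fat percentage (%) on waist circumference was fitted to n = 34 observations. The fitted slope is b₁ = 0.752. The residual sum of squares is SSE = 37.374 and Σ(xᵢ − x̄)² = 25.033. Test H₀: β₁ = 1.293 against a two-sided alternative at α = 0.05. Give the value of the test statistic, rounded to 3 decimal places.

t = -2.505

MSE = SSE/(n − 2) = 37.374/32 = 1.16794.
SE(b₁) = √(MSE/Sₓₓ) = √(1.16794/25.033) = 0.216.
t = (0.752 − 1.293) / 0.216 = -2.505.
df = n − 2 = 32.
Two-sided p ≈ 0.0175, which is < 0.05, so reject H₀.
There is evidence that the true slope on waist circumference differs from 1.293 % per unit.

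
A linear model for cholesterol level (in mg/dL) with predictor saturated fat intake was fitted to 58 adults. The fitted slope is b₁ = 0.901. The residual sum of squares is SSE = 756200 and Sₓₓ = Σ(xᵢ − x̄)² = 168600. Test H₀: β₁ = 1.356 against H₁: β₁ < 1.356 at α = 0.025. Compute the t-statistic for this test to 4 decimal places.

MSE = SSE/(n − 2) = 756200/56 = 13503.6.
SE(b₁) = √(MSE/Sₓₓ) = √(13503.6/168600) = 0.283006.
t = (0.901 − 1.356) / 0.283006 = -1.6077.
df = n − 2 = 56.
One-sided p ≈ 0.0568, which is ≥ 0.025, so fail to reject H₀.
The data do not give significant evidence that the true slope on saturated fat intake is below 1.356 mg/dL per unit.

t = -1.6077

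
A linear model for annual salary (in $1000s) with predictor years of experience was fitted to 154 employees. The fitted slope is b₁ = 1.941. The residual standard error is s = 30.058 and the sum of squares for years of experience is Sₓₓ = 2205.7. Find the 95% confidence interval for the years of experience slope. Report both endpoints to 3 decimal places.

SE(b₁) = s/√Sₓₓ = 30.058/√2205.7 = 0.64001.
df = n − 2 = 152.
t* = t_{0.025, 152} = 1.975694.
Margin = t* × SE = 1.975694 × 0.64001 = 1.26446.
CI: 1.941 ± 1.26446 → (0.677, 3.205).
With 95% confidence, each one-unit increase in years of experience is associated with a change of between 0.677 and 3.205 $1000s in annual salary.

(0.677, 3.205)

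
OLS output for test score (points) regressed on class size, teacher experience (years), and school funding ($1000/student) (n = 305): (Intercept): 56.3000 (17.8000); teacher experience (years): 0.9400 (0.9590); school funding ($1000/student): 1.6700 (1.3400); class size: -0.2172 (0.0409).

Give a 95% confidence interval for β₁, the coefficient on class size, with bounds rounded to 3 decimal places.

Read off: b = -0.2172, SE = 0.0409 for class size.
df = n − k − 1 = 305 − 3 − 1 = 301.
t* = t_{0.025, 301} = 1.967877.
Margin = t* × SE = 1.967877 × 0.0409 = 0.08049.
CI: -0.2172 ± 0.08049 → (-0.298, -0.137).

(-0.298, -0.137)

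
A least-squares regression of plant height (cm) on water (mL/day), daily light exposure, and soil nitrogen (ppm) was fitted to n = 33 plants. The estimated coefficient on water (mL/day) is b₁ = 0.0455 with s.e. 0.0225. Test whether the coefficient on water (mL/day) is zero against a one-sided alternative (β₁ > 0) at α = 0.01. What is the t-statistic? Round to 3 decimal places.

H₀: β₁ = 0 vs H₁: β₁ > 0.
t = (b₁ − β₁⁰)/SE = 0.0455 / 0.0225 = 2.022.
df = n − k − 1 = 33 − 3 − 1 = 29.
One-sided p ≈ 0.0262, which is ≥ 0.01, so fail to reject H₀.
The data do not give significant evidence that the true slope on water (mL/day) is positive, holding the other predictors fixed.

t = 2.022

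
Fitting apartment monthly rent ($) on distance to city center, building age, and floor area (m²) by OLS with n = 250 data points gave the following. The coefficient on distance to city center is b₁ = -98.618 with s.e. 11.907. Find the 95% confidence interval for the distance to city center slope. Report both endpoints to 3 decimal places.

(-122.071, -75.165)

df = n − k − 1 = 250 − 3 − 1 = 246.
t* = t_{0.025, 246} = 1.969654.
Margin = t* × SE = 1.969654 × 11.907 = 23.45267.
CI: -98.618 ± 23.45267 → (-122.071, -75.165).
With 95% confidence, each one-unit increase in distance to city center is associated with a change of between -122.071 and -75.165 $ in apartment monthly rent, holding the other predictors fixed.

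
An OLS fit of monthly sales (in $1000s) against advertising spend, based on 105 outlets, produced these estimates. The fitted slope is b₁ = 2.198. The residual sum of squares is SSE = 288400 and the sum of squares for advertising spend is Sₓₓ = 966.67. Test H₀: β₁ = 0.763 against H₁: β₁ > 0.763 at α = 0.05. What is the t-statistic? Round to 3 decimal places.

MSE = SSE/(n − 2) = 288400/103 = 2800.
SE(b₁) = √(MSE/Sₓₓ) = √(2800/966.67) = 1.70192.
t = (2.198 − 0.763) / 1.70192 = 0.843.
df = n − 2 = 103.
One-sided p ≈ 0.2005, which is ≥ 0.05, so fail to reject H₀.
The data do not give significant evidence that the true slope on advertising spend exceeds 0.763 $1000s per unit.

t = 0.843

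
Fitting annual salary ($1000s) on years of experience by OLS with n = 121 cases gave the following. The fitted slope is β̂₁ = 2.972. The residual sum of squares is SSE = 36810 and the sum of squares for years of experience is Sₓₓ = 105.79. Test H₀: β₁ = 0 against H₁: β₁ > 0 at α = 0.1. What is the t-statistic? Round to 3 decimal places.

t = 1.738

MSE = SSE/(n − 2) = 36810/119 = 309.328.
SE(β̂₁) = √(MSE/Sₓₓ) = √(309.328/105.79) = 1.70996.
t = 2.972 / 1.70996 = 1.738.
df = n − 2 = 119.
One-sided p ≈ 0.0424, which is < 0.1, so reject H₀.
There is evidence that the true slope on years of experience is positive.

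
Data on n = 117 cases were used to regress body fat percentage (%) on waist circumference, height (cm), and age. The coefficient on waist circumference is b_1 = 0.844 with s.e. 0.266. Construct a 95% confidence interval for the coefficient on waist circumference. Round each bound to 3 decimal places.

(0.317, 1.371)

df = n − k − 1 = 117 − 3 − 1 = 113.
t* = t_{0.025, 113} = 1.98118.
Margin = t* × SE = 1.98118 × 0.266 = 0.52699.
CI: 0.844 ± 0.52699 → (0.317, 1.371).
With 95% confidence, each one-unit increase in waist circumference is associated with a change of between 0.317 and 1.371 % in body fat percentage, holding the other predictors fixed.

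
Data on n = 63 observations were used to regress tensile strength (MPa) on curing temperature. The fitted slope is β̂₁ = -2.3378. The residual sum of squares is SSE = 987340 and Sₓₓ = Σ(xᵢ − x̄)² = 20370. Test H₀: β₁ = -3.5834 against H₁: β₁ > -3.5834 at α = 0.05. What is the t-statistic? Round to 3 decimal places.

t = 1.397

MSE = SSE/(n − 2) = 987340/61 = 16185.9.
SE(β̂₁) = √(MSE/Sₓₓ) = √(16185.9/20370) = 0.891401.
t = (-2.3378 − (-3.5834)) / 0.891401 = 1.397.
df = n − 2 = 61.
One-sided p ≈ 0.0837, which is ≥ 0.05, so fail to reject H₀.
The data do not give significant evidence that the true slope on curing temperature exceeds -3.5834 MPa per unit.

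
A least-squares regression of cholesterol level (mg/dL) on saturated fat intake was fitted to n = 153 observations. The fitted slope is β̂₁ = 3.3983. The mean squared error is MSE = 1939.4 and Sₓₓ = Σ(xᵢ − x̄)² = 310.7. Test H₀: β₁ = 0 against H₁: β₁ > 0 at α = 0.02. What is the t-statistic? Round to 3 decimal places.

SE(β̂₁) = √(MSE/Sₓₓ) = √(1939.4/310.7) = 2.49841.
t = 3.3983 / 2.49841 = 1.360.
df = n − 2 = 151.
One-sided p ≈ 0.0879, which is ≥ 0.02, so fail to reject H₀.
The data do not give significant evidence that the true slope on saturated fat intake is positive.

t = 1.360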